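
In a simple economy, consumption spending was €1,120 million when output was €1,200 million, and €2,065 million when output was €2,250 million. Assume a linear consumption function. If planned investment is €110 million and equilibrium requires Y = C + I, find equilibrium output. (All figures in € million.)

MPC = (2065 − 1120)/(2250 − 1200) = 945/1050 = 0.9
a = 1120 − 0.9(1200) = 40
Equilibrium: Y = 40 + 0.9Y + 110
0.1Y = 150, so Y = 150/0.1 = 1500

Y = 1500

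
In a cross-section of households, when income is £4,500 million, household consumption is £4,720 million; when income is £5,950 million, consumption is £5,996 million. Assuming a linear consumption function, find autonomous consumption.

a = 760

MPC = ΔC/ΔY = (5996 − 4720)/(5950 − 4500) = 1276/1450 = 0.88
a = C − MPC·Y = 4720 − 0.88(4500) = 4720 − 3960 = 760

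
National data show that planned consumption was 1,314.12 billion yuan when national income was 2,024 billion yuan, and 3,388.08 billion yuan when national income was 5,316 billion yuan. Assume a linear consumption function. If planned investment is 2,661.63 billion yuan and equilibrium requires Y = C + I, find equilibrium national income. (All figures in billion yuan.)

MPC = (3388.08 − 1314.12)/(5316 − 2024) = 2073.96/3292 = 0.63
a = 1314.12 − 0.63(2024) = 39
Equilibrium: Y = 39 + 0.63Y + 2661.63
0.37Y = 2700.63, so Y = 2700.63/0.37 = 7299

Y = 7299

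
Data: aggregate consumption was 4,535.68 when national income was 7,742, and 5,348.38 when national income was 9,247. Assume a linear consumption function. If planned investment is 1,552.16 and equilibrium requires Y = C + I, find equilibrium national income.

Y = 4146

MPC = (5348.38 − 4535.68)/(9247 − 7742) = 812.7/1505 = 0.54
a = 4535.68 − 0.54(7742) = 355
Equilibrium: Y = 355 + 0.54Y + 1552.16
0.46Y = 1907.16, so Y = 1907.16/0.46 = 4146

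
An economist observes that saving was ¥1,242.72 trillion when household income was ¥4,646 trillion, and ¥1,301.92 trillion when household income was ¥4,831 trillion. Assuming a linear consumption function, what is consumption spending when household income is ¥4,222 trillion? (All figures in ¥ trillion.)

MPS = ΔS/ΔY = (1301.92 − 1242.72)/(4831 − 4646) = 59.2/185 = 0.32
MPC = 1 − MPS = 0.68
Autonomous saving = 1242.72 − 0.32(4646) = -244, so a = 244
C = 244 + 0.68(4222) = 244 + 2870.96 = 3114.96

C = 3114.96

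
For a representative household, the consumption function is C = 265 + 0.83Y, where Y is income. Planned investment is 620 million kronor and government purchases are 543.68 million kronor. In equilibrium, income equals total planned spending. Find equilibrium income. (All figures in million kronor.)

Y = 8404

Y = C + I + G = 265 + 0.83Y + 620 + 543.68
Y − 0.83Y = 1428.68
0.17Y = 1428.68, so Y = 1428.68/0.17 = 8404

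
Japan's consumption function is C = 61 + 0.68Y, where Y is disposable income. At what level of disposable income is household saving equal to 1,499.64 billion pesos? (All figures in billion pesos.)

S = Y − C = -61 + 0.32Y
-61 + 0.32Y = 1499.64, so 0.32Y = 1560.64 and Y = 4877

Y = 4877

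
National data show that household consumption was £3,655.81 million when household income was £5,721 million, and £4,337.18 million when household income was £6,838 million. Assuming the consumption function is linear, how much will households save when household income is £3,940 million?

MPC = (4337.18 − 3655.81)/(6838 − 5721) = 681.37/1117 = 0.61
a = 3655.81 − 0.61(5721) = 3655.81 − 3489.81 = 166
C = 166 + 0.61(3940) = 2569.4
S = 3940 − 2569.4 = 1370.6

S = 1370.6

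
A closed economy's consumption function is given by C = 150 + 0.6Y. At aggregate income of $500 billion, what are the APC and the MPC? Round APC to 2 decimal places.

APC = 0.90; MPC = 0.6

MPC = 0.6 (the slope of the consumption function)
C = 150 + 0.6(500) = 450, so APC = 450/500 = 0.90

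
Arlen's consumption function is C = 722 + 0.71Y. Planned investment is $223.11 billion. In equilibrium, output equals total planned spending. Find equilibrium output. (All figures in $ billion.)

Y = 3259

Y = C + I = 722 + 0.71Y + 223.11
Y − 0.71Y = 945.11
0.29Y = 945.11, so Y = 945.11/0.29 = 3259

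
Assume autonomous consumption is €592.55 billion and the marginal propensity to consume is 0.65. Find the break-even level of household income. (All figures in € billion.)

At break-even, C = Y: 592.55 + 0.65Y = Y
0.35Y = 592.55, so Y = 592.55/0.35 = 1693

Y = 1693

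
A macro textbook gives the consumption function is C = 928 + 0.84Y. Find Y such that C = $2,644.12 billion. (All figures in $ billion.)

928 + 0.84Y = 2644.12
0.84Y = 1716.12, so Y = 1716.12/0.84 = 2043

Y = 2043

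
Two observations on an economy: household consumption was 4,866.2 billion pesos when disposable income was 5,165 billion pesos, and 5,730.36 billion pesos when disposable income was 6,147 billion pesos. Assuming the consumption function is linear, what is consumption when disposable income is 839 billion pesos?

MPC = (5730.36 − 4866.2)/(6147 − 5165) = 864.16/982 = 0.88
a = 4866.2 − 0.88(5165) = 4866.2 − 4545.2 = 321
C = 321 + 0.88(839) = 321 + 738.32 = 1059.32

C = 1059.32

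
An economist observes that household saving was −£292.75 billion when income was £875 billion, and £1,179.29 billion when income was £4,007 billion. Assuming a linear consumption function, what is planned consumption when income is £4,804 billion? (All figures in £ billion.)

MPS = ΔS/ΔY = (1179.29 − (-292.75))/(4007 − 875) = 1472.04/3132 = 0.47
MPC = 1 − MPS = 0.53
Autonomous saving = -292.75 − 0.47(875) = -704, so a = 704
C = 704 + 0.53(4804) = 704 + 2546.12 = 3250.12

C = 3250.12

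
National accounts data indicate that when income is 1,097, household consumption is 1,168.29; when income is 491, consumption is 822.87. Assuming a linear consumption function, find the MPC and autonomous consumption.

MPC = 0.57; a = 543

MPC = ΔC/ΔY = (1168.29 − 822.87)/(1097 − 491) = 345.42/606 = 0.57
a = C − MPC·Y = 822.87 − 0.57(491) = 822.87 − 279.87 = 543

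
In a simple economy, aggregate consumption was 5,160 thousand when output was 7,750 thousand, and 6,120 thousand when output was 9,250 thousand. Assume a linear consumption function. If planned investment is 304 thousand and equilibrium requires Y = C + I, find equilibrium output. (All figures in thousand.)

Y = 1400

MPC = (6120 − 5160)/(9250 − 7750) = 960/1500 = 0.64
a = 5160 − 0.64(7750) = 200
Equilibrium: Y = 200 + 0.64Y + 304
0.36Y = 504, so Y = 504/0.36 = 1400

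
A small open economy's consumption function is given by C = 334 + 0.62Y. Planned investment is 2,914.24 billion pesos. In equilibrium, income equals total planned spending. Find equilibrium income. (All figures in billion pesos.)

Y = 8548

Y = C + I = 334 + 0.62Y + 2914.24
Y − 0.62Y = 3248.24
0.38Y = 3248.24, so Y = 3248.24/0.38 = 8548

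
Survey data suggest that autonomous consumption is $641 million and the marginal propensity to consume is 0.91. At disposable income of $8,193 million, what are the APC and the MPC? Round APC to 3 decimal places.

APC = 0.988; MPC = 0.91

MPC = 0.91 (the slope of the consumption function)
C = 641 + 0.91(8193) = 8096.63, so APC = 8096.63/8193 = 0.988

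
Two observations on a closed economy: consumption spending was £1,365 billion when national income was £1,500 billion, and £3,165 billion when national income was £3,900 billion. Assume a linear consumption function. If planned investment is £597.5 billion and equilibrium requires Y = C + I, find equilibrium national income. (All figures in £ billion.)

MPC = (3165 − 1365)/(3900 − 1500) = 1800/2400 = 0.75
a = 1365 − 0.75(1500) = 240
Equilibrium: Y = 240 + 0.75Y + 597.5
0.25Y = 837.5, so Y = 837.5/0.25 = 3350

Y = 3350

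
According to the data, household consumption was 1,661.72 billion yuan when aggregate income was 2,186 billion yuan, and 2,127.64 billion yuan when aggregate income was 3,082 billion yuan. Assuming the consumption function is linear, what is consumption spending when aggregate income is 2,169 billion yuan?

C = 1652.88

MPC = (2127.64 − 1661.72)/(3082 − 2186) = 465.92/896 = 0.52
a = 1661.72 − 0.52(2186) = 1661.72 − 1136.72 = 525
C = 525 + 0.52(2169) = 525 + 1127.88 = 1652.88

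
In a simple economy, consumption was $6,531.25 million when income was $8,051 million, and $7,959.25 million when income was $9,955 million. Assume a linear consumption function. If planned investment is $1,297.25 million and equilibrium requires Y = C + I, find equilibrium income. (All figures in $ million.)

MPC = (7959.25 − 6531.25)/(9955 − 8051) = 1428/1904 = 0.75
a = 6531.25 − 0.75(8051) = 493
Equilibrium: Y = 493 + 0.75Y + 1297.25
0.25Y = 1790.25, so Y = 1790.25/0.25 = 7161

Y = 7161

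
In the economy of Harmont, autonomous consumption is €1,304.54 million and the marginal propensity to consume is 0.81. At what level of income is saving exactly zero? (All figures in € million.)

Y = 6866

At break-even, C = Y: 1304.54 + 0.81Y = Y
0.19Y = 1304.54, so Y = 1304.54/0.19 = 6866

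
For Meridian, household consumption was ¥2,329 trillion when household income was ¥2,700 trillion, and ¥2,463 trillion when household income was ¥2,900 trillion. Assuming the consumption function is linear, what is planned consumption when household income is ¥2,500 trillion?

C = 2195

MPC = (2463 − 2329)/(2900 − 2700) = 134/200 = 0.67
a = 2329 − 0.67(2700) = 2329 − 1809 = 520
C = 520 + 0.67(2500) = 520 + 1675 = 2195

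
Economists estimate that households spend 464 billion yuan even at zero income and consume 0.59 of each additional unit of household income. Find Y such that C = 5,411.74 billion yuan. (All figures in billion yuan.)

464 + 0.59Y = 5411.74
0.59Y = 4947.74, so Y = 4947.74/0.59 = 8386

Y = 8386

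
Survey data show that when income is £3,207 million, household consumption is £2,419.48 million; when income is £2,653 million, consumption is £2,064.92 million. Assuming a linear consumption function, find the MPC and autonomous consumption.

MPC = ΔC/ΔY = (2419.48 − 2064.92)/(3207 − 2653) = 354.56/554 = 0.64
a = C − MPC·Y = 2064.92 − 0.64(2653) = 2064.92 − 1697.92 = 367

MPC = 0.64; a = 367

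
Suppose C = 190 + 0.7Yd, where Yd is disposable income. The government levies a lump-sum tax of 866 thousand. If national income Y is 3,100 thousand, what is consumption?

Yd = Y − T = 3100 − 866 = 2234
C = 190 + 0.7(2234) = 190 + 1563.8 = 1753.8

C = 1753.8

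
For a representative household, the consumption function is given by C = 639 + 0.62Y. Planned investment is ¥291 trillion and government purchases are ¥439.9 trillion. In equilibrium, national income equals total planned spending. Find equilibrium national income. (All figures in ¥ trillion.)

Y = 3605

Y = C + I + G = 639 + 0.62Y + 291 + 439.9
Y − 0.62Y = 1369.9
0.38Y = 1369.9, so Y = 1369.9/0.38 = 3605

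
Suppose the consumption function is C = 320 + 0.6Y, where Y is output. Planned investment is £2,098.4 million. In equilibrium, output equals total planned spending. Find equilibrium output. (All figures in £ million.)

Y = 6046

Y = C + I = 320 + 0.6Y + 2098.4
Y − 0.6Y = 2418.4
0.4Y = 2418.4, so Y = 2418.4/0.4 = 6046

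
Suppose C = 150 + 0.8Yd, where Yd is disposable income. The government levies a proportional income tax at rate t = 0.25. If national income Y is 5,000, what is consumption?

C = 3150

Yd = (1 − 0.25)(5000) = 0.75(5000) = 3750
C = 150 + 0.8(3750) = 150 + 3000 = 3150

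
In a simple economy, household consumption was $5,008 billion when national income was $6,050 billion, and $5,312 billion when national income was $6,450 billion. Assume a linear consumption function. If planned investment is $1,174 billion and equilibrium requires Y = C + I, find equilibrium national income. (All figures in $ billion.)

MPC = (5312 − 5008)/(6450 − 6050) = 304/400 = 0.76
a = 5008 − 0.76(6050) = 410
Equilibrium: Y = 410 + 0.76Y + 1174
0.24Y = 1584, so Y = 1584/0.24 = 6600

Y = 6600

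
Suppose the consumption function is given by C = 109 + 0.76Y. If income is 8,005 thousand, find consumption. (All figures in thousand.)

C = 109 + 0.76(8005) = 109 + 6083.8 = 6192.8

C = 6192.8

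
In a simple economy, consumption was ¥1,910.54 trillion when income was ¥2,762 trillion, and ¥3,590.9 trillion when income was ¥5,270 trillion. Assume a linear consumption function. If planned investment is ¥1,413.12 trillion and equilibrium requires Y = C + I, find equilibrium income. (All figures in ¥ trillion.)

Y = 4464

MPC = (3590.9 − 1910.54)/(5270 − 2762) = 1680.36/2508 = 0.67
a = 1910.54 − 0.67(2762) = 60
Equilibrium: Y = 60 + 0.67Y + 1413.12
0.33Y = 1473.12, so Y = 1473.12/0.33 = 4464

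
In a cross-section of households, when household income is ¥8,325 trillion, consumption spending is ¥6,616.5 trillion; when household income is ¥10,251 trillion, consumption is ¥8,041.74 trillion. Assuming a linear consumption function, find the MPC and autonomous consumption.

MPC = 0.74; a = 456

MPC = ΔC/ΔY = (8041.74 − 6616.5)/(10251 − 8325) = 1425.24/1926 = 0.74
a = C − MPC·Y = 6616.5 − 0.74(8325) = 6616.5 − 6160.5 = 456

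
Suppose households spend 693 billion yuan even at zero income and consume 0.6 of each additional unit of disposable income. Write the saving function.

S = Y − C = Y − (693 + 0.6Y) = -693 + (1 − 0.6)Y

S = -693 + 0.4Y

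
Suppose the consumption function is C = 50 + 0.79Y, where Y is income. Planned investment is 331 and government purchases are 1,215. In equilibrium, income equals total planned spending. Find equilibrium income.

Y = C + I + G = 50 + 0.79Y + 331 + 1215
Y − 0.79Y = 1596
0.21Y = 1596, so Y = 1596/0.21 = 7600

Y = 7600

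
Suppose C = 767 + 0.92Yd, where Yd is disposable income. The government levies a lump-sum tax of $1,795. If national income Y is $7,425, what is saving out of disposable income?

S = -316.6

Yd = Y − T = 7425 − 1795 = 5630
C = 767 + 0.92(5630) = 767 + 5179.6 = 5946.6
S = Yd − C = 5630 − 5946.6 = -316.6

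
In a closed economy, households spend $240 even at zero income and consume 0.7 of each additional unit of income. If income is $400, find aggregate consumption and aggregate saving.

C = 240 + 0.7(400) = 240 + 280 = 520
S = Y − C = 400 − 520 = -120

C = 520; S = -120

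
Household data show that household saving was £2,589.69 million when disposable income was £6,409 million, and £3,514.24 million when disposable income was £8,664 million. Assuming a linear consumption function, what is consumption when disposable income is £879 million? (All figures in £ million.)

C = 556.61

MPS = ΔS/ΔY = (3514.24 − 2589.69)/(8664 − 6409) = 924.55/2255 = 0.41
MPC = 1 − MPS = 0.59
Autonomous saving = 2589.69 − 0.41(6409) = -38, so a = 38
C = 38 + 0.59(879) = 38 + 518.61 = 556.61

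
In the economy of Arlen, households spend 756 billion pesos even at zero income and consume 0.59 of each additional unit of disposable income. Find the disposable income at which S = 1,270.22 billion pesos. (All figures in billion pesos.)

S = Y − C = -756 + 0.41Y
-756 + 0.41Y = 1270.22, so 0.41Y = 2026.22 and Y = 4942

Y = 4942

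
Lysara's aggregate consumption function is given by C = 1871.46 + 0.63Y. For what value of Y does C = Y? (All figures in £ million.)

Y = 5058

At break-even, C = Y: 1871.46 + 0.63Y = Y
0.37Y = 1871.46, so Y = 1871.46/0.37 = 5058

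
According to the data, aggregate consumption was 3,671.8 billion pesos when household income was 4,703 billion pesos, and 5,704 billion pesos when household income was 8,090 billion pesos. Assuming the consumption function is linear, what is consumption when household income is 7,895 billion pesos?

MPC = (5704 − 3671.8)/(8090 − 4703) = 2032.2/3387 = 0.6
a = 3671.8 − 0.6(4703) = 3671.8 − 2821.8 = 850
C = 850 + 0.6(7895) = 850 + 4737 = 5587

C = 5587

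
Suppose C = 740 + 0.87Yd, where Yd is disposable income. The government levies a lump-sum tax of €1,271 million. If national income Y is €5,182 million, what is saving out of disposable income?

S = -231.57

Yd = Y − T = 5182 − 1271 = 3911
C = 740 + 0.87(3911) = 740 + 3402.57 = 4142.57
S = Yd − C = 3911 − 4142.57 = -231.57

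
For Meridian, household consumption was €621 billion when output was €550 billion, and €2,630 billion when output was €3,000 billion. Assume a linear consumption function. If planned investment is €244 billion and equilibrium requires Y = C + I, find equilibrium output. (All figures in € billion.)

MPC = (2630 − 621)/(3000 − 550) = 2009/2450 = 0.82
a = 621 − 0.82(550) = 170
Equilibrium: Y = 170 + 0.82Y + 244
0.18Y = 414, so Y = 414/0.18 = 2300

Y = 2300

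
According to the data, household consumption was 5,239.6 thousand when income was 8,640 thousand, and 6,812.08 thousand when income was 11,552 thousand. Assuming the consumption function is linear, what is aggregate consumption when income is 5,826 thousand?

C = 3720.04

MPC = (6812.08 − 5239.6)/(11552 − 8640) = 1572.48/2912 = 0.54
a = 5239.6 − 0.54(8640) = 5239.6 − 4665.6 = 574
C = 574 + 0.54(5826) = 574 + 3146.04 = 3720.04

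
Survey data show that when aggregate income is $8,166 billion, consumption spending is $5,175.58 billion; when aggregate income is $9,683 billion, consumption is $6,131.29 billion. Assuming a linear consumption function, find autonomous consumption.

a = 31

MPC = ΔC/ΔY = (6131.29 − 5175.58)/(9683 − 8166) = 955.71/1517 = 0.63
a = C − MPC·Y = 5175.58 − 0.63(8166) = 5175.58 − 5144.58 = 31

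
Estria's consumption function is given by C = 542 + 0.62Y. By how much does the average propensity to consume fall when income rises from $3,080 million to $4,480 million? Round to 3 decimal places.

ΔAPC = 0.055

At Y = 3080: C = 542 + 0.62(3080) = 2451.6, APC = 2451.6/3080 = 0.7960
At Y = 4480: C = 3319.6, APC = 3319.6/4480 = 0.7410
Fall in APC = 0.7960 − 0.7410 = 0.055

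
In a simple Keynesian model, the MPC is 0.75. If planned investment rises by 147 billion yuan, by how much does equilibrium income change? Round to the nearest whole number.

ΔY ≈ 588

The multiplier is 1/(1 − MPC) = 1/0.25.
ΔY = 147/0.25 = 588.00 ≈ 588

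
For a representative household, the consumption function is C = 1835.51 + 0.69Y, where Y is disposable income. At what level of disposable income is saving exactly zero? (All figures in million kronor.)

At break-even, C = Y: 1835.51 + 0.69Y = Y
0.31Y = 1835.51, so Y = 1835.51/0.31 = 5921

Y = 5921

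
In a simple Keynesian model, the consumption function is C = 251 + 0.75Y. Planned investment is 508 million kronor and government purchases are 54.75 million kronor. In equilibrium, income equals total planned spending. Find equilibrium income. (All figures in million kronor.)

Y = 3255

Y = C + I + G = 251 + 0.75Y + 508 + 54.75
Y − 0.75Y = 813.75
0.25Y = 813.75, so Y = 813.75/0.25 = 3255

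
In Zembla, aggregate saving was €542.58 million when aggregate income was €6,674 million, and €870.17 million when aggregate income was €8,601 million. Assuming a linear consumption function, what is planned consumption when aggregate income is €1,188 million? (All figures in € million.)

C = 1578.04

MPS = ΔS/ΔY = (870.17 − 542.58)/(8601 − 6674) = 327.59/1927 = 0.17
MPC = 1 − MPS = 0.83
Autonomous saving = 542.58 − 0.17(6674) = -592, so a = 592
C = 592 + 0.83(1188) = 592 + 986.04 = 1578.04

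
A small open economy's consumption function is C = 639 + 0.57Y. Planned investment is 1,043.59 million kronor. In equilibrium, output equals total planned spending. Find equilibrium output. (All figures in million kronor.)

Y = C + I = 639 + 0.57Y + 1043.59
Y − 0.57Y = 1682.59
0.43Y = 1682.59, so Y = 1682.59/0.43 = 3913

Y = 3913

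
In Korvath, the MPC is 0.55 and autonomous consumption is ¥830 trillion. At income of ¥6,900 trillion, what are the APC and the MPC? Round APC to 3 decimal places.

MPC = 0.55 (the slope of the consumption function)
C = 830 + 0.55(6900) = 4625, so APC = 4625/6900 = 0.670

APC = 0.670; MPC = 0.55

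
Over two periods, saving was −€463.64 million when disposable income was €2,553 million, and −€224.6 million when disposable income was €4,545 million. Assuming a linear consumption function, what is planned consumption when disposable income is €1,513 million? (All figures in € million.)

MPS = ΔS/ΔY = (-224.6 − (-463.64))/(4545 − 2553) = 239.04/1992 = 0.12
MPC = 1 − MPS = 0.88
Autonomous saving = -463.64 − 0.12(2553) = -770, so a = 770
C = 770 + 0.88(1513) = 770 + 1331.44 = 2101.44

C = 2101.44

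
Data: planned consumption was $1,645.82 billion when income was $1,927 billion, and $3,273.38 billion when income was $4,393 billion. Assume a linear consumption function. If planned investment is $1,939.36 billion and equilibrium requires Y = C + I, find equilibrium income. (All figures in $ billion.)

Y = 6804

MPC = (3273.38 − 1645.82)/(4393 − 1927) = 1627.56/2466 = 0.66
a = 1645.82 − 0.66(1927) = 374
Equilibrium: Y = 374 + 0.66Y + 1939.36
0.34Y = 2313.36, so Y = 2313.36/0.34 = 6804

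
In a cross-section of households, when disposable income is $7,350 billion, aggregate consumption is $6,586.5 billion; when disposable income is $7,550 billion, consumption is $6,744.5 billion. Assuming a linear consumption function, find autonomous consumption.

a = 780

MPC = ΔC/ΔY = (6744.5 − 6586.5)/(7550 − 7350) = 158/200 = 0.79
a = C − MPC·Y = 6586.5 − 0.79(7350) = 6586.5 − 5806.5 = 780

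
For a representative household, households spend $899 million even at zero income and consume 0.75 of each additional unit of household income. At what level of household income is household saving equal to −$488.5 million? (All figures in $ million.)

Y = 1642

S = Y − C = -899 + 0.25Y
-899 + 0.25Y = -488.5, so 0.25Y = 410.5 and Y = 1642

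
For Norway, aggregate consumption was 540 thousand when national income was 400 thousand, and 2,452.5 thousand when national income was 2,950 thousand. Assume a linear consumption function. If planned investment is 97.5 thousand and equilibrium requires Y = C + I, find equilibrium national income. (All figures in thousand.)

Y = 1350

MPC = (2452.5 − 540)/(2950 − 400) = 1912.5/2550 = 0.75
a = 540 − 0.75(400) = 240
Equilibrium: Y = 240 + 0.75Y + 97.5
0.25Y = 337.5, so Y = 337.5/0.25 = 1350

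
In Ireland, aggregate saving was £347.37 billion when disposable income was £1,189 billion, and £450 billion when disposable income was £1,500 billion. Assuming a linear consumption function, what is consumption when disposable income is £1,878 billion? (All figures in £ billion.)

MPS = ΔS/ΔY = (450 − 347.37)/(1500 − 1189) = 102.63/311 = 0.33
MPC = 1 − MPS = 0.67
Autonomous saving = 347.37 − 0.33(1189) = -45, so a = 45
C = 45 + 0.67(1878) = 45 + 1258.26 = 1303.26

C = 1303.26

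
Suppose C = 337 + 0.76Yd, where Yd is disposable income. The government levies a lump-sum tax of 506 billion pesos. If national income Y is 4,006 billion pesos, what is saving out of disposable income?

S = 503

Yd = Y − T = 4006 − 506 = 3500
C = 337 + 0.76(3500) = 337 + 2660 = 2997
S = Yd − C = 3500 − 2997 = 503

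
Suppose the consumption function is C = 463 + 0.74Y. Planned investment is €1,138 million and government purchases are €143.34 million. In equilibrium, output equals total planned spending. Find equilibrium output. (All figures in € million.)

Y = C + I + G = 463 + 0.74Y + 1138 + 143.34
Y − 0.74Y = 1744.34
0.26Y = 1744.34, so Y = 1744.34/0.26 = 6709

Y = 6709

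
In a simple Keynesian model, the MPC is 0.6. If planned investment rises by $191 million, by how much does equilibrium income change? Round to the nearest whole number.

The multiplier is 1/(1 − MPC) = 1/0.4.
ΔY = 191/0.4 = 477.50 ≈ 478

ΔY ≈ 478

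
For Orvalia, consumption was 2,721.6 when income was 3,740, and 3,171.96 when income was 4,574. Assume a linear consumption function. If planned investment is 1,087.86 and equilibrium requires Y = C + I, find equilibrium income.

Y = 3891

MPC = (3171.96 − 2721.6)/(4574 − 3740) = 450.36/834 = 0.54
a = 2721.6 − 0.54(3740) = 702
Equilibrium: Y = 702 + 0.54Y + 1087.86
0.46Y = 1789.86, so Y = 1789.86/0.46 = 3891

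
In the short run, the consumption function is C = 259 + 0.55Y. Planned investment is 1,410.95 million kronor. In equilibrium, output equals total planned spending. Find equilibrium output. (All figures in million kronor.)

Y = C + I = 259 + 0.55Y + 1410.95
Y − 0.55Y = 1669.95
0.45Y = 1669.95, so Y = 1669.95/0.45 = 3711

Y = 3711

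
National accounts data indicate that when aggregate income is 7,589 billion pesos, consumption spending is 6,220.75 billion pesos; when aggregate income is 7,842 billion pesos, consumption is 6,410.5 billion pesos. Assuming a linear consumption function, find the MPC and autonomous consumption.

MPC = ΔC/ΔY = (6410.5 − 6220.75)/(7842 − 7589) = 189.75/253 = 0.75
a = C − MPC·Y = 6220.75 − 0.75(7589) = 6220.75 − 5691.75 = 529

MPC = 0.75; a = 529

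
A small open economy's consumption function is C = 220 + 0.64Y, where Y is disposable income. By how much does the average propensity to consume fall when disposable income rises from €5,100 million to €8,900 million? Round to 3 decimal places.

At Y = 5100: C = 220 + 0.64(5100) = 3484, APC = 3484/5100 = 0.6831
At Y = 8900: C = 5916, APC = 5916/8900 = 0.6647
Fall in APC = 0.6831 − 0.6647 = 0.0184 ≈ 0.018

ΔAPC = 0.018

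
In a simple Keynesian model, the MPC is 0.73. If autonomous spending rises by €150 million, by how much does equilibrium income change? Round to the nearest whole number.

ΔY ≈ 556

The multiplier is 1/(1 − MPC) = 1/0.27.
ΔY = 150/0.27 = 555.56 ≈ 556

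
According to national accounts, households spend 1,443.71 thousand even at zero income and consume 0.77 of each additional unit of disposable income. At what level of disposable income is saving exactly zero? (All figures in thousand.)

At break-even, C = Y: 1443.71 + 0.77Y = Y
0.23Y = 1443.71, so Y = 1443.71/0.23 = 6277

Y = 6277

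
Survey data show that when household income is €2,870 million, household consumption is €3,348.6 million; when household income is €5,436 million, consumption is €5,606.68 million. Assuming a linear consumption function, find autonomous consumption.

MPC = ΔC/ΔY = (5606.68 − 3348.6)/(5436 − 2870) = 2258.08/2566 = 0.88
a = C − MPC·Y = 3348.6 − 0.88(2870) = 3348.6 − 2525.6 = 823

a = 823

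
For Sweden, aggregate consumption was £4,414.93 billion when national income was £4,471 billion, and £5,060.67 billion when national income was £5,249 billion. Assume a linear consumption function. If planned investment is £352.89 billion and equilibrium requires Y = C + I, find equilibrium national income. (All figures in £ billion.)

MPC = (5060.67 − 4414.93)/(5249 − 4471) = 645.74/778 = 0.83
a = 4414.93 − 0.83(4471) = 704
Equilibrium: Y = 704 + 0.83Y + 352.89
0.17Y = 1056.89, so Y = 1056.89/0.17 = 6217

Y = 6217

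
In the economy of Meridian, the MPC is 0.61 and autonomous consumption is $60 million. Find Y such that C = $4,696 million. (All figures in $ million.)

60 + 0.61Y = 4696
0.61Y = 4636, so Y = 4636/0.61 = 7600

Y = 7600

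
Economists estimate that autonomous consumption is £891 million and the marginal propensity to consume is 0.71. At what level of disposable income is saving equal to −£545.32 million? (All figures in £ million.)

Y = 1192

S = Y − C = -891 + 0.29Y
-891 + 0.29Y = -545.32, so 0.29Y = 345.68 and Y = 1192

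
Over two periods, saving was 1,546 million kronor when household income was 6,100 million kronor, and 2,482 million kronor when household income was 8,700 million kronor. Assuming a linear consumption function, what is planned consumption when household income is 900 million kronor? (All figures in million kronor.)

MPS = ΔS/ΔY = (2482 − 1546)/(8700 − 6100) = 936/2600 = 0.36
MPC = 1 − MPS = 0.64
Autonomous saving = 1546 − 0.36(6100) = -650, so a = 650
C = 650 + 0.64(900) = 650 + 576 = 1226

C = 1226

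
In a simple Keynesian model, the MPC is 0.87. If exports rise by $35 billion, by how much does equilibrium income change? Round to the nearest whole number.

ΔY ≈ 269

The multiplier is 1/(1 − MPC) = 1/0.13.
ΔY = 35/0.13 = 269.23 ≈ 269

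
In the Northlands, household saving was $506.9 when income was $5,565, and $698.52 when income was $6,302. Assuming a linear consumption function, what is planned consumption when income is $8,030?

MPS = ΔS/ΔY = (698.52 − 506.9)/(6302 − 5565) = 191.62/737 = 0.26
MPC = 1 − MPS = 0.74
Autonomous saving = 506.9 − 0.26(5565) = -940, so a = 940
C = 940 + 0.74(8030) = 940 + 5942.2 = 6882.2

C = 6882.2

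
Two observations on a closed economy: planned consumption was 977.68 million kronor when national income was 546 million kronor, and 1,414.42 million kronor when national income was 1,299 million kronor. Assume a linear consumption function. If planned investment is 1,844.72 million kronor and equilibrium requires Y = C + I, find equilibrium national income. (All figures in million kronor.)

Y = 5966

MPC = (1414.42 − 977.68)/(1299 − 546) = 436.74/753 = 0.58
a = 977.68 − 0.58(546) = 661
Equilibrium: Y = 661 + 0.58Y + 1844.72
0.42Y = 2505.72, so Y = 2505.72/0.42 = 5966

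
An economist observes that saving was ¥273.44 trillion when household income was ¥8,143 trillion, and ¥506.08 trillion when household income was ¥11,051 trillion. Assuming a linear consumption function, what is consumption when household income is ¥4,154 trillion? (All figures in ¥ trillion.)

C = 4199.68

MPS = ΔS/ΔY = (506.08 − 273.44)/(11051 − 8143) = 232.64/2908 = 0.08
MPC = 1 − MPS = 0.92
Autonomous saving = 273.44 − 0.08(8143) = -378, so a = 378
C = 378 + 0.92(4154) = 378 + 3821.68 = 4199.68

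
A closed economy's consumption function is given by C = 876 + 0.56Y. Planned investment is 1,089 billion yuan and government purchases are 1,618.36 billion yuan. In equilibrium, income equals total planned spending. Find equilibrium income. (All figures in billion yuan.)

Y = C + I + G = 876 + 0.56Y + 1089 + 1618.36
Y − 0.56Y = 3583.36
0.44Y = 3583.36, so Y = 3583.36/0.44 = 8144

Y = 8144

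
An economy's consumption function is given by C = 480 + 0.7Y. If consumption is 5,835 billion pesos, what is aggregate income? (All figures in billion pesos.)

Y = 7650

480 + 0.7Y = 5835
0.7Y = 5355, so Y = 5355/0.7 = 7650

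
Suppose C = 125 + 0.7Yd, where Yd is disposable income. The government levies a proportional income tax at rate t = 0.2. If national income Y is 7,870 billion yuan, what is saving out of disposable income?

Yd = (1 − 0.2)(7870) = 0.8(7870) = 6296
C = 125 + 0.7(6296) = 125 + 4407.2 = 4532.2
S = Yd − C = 6296 − 4532.2 = 1763.8

S = 1763.8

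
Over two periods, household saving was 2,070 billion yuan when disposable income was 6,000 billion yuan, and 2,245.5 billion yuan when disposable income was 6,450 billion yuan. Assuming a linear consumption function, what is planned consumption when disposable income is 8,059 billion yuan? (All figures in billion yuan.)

MPS = ΔS/ΔY = (2245.5 − 2070)/(6450 − 6000) = 175.5/450 = 0.39
MPC = 1 − MPS = 0.61
Autonomous saving = 2070 − 0.39(6000) = -270, so a = 270
C = 270 + 0.61(8059) = 270 + 4915.99 = 5185.99

C = 5185.99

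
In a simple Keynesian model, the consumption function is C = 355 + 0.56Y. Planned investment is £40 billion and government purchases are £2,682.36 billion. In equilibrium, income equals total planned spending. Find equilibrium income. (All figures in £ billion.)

Y = 6994

Y = C + I + G = 355 + 0.56Y + 40 + 2682.36
Y − 0.56Y = 3077.36
0.44Y = 3077.36, so Y = 3077.36/0.44 = 6994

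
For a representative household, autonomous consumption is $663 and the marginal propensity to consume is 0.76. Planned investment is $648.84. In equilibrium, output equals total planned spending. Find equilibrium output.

Y = 5466

Y = C + I = 663 + 0.76Y + 648.84
Y − 0.76Y = 1311.84
0.24Y = 1311.84, so Y = 1311.84/0.24 = 5466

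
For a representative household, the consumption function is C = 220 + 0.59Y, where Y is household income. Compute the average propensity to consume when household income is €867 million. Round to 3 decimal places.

APC = 0.844

C = 220 + 0.59(867) = 731.53
APC = C/Y = 731.53/867 = 0.844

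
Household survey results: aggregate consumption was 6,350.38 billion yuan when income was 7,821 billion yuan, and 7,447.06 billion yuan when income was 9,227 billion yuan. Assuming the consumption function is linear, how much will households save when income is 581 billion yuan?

MPC = (7447.06 − 6350.38)/(9227 − 7821) = 1096.68/1406 = 0.78
a = 6350.38 − 0.78(7821) = 6350.38 − 6100.38 = 250
C = 250 + 0.78(581) = 703.18
S = 581 − 703.18 = -122.18

S = -122.18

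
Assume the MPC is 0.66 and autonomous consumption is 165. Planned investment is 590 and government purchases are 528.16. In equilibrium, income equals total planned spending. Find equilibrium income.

Y = 3774

Y = C + I + G = 165 + 0.66Y + 590 + 528.16
Y − 0.66Y = 1283.16
0.34Y = 1283.16, so Y = 1283.16/0.34 = 3774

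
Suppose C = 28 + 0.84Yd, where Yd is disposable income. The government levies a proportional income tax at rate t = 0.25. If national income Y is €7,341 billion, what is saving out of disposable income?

S = 852.92

Yd = (1 − 0.25)(7341) = 0.75(7341) = 5505.75
C = 28 + 0.84(5505.75) = 28 + 4624.83 = 4652.83
S = Yd − C = 5505.75 − 4652.83 = 852.92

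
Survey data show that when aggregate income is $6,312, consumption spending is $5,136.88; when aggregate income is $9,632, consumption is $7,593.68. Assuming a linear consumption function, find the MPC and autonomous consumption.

MPC = 0.74; a = 466

MPC = ΔC/ΔY = (7593.68 − 5136.88)/(9632 − 6312) = 2456.8/3320 = 0.74
a = C − MPC·Y = 5136.88 − 0.74(6312) = 5136.88 − 4670.88 = 466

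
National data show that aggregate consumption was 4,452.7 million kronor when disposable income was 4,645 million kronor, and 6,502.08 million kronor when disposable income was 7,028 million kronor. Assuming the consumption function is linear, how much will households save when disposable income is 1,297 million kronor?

MPC = (6502.08 − 4452.7)/(7028 − 4645) = 2049.38/2383 = 0.86
a = 4452.7 − 0.86(4645) = 4452.7 − 3994.7 = 458
C = 458 + 0.86(1297) = 1573.42
S = 1297 − 1573.42 = -276.42

S = -276.42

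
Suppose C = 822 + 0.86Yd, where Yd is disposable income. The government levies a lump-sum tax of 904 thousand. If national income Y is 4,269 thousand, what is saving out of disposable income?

Yd = Y − T = 4269 − 904 = 3365
C = 822 + 0.86(3365) = 822 + 2893.9 = 3715.9
S = Yd − C = 3365 − 3715.9 = -350.9

S = -350.9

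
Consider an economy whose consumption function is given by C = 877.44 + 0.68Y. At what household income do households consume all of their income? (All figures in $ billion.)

At break-even, C = Y: 877.44 + 0.68Y = Y
0.32Y = 877.44, so Y = 877.44/0.32 = 2742

Y = 2742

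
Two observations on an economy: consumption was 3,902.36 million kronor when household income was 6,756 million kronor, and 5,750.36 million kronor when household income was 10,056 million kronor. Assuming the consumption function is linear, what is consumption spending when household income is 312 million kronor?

MPC = (5750.36 − 3902.36)/(10056 − 6756) = 1848/3300 = 0.56
a = 3902.36 − 0.56(6756) = 3902.36 − 3783.36 = 119
C = 119 + 0.56(312) = 119 + 174.72 = 293.72

C = 293.72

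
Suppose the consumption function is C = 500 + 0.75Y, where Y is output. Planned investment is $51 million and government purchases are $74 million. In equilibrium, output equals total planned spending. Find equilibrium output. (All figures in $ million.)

Y = 2500

Y = C + I + G = 500 + 0.75Y + 51 + 74
Y − 0.75Y = 625
0.25Y = 625, so Y = 625/0.25 = 2500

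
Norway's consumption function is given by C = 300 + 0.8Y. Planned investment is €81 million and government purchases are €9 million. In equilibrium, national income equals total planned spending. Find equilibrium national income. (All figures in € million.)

Y = 1950

Y = C + I + G = 300 + 0.8Y + 81 + 9
Y − 0.8Y = 390
0.2Y = 390, so Y = 390/0.2 = 1950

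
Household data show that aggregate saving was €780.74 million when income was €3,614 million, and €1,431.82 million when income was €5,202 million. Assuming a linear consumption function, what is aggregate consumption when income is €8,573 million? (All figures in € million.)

C = 5759.07

MPS = ΔS/ΔY = (1431.82 − 780.74)/(5202 − 3614) = 651.08/1588 = 0.41
MPC = 1 − MPS = 0.59
Autonomous saving = 780.74 − 0.41(3614) = -701, so a = 701
C = 701 + 0.59(8573) = 701 + 5058.07 = 5759.07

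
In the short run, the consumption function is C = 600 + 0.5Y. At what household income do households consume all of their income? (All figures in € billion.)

At break-even, C = Y: 600 + 0.5Y = Y
0.5Y = 600, so Y = 600/0.5 = 1200

Y = 1200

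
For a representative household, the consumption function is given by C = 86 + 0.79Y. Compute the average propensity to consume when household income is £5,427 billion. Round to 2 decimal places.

C = 86 + 0.79(5427) = 4373.33
APC = C/Y = 4373.33/5427 = 0.81

APC = 0.81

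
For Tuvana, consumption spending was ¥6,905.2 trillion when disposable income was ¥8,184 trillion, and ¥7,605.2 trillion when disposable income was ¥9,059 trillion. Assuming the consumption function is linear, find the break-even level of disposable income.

Y = 1790

MPC = (7605.2 − 6905.2)/(9059 − 8184) = 700/875 = 0.8
a = 6905.2 − 0.8(8184) = 6905.2 − 6547.2 = 358
Break-even: Y = a/(1−MPC) = 358/0.2 = 1790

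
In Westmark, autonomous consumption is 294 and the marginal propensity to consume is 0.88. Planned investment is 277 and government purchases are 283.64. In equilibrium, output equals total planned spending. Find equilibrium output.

Y = C + I + G = 294 + 0.88Y + 277 + 283.64
Y − 0.88Y = 854.64
0.12Y = 854.64, so Y = 854.64/0.12 = 7122

Y = 7122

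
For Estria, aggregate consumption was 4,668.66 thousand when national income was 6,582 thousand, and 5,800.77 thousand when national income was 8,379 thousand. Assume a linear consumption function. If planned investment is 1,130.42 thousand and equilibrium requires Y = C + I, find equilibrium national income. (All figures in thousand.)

Y = 4466

MPC = (5800.77 − 4668.66)/(8379 − 6582) = 1132.11/1797 = 0.63
a = 4668.66 − 0.63(6582) = 522
Equilibrium: Y = 522 + 0.63Y + 1130.42
0.37Y = 1652.42, so Y = 1652.42/0.37 = 4466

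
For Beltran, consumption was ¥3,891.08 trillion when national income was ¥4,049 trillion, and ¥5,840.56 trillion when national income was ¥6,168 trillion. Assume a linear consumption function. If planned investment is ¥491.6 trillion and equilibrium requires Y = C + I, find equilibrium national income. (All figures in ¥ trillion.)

MPC = (5840.56 − 3891.08)/(6168 − 4049) = 1949.48/2119 = 0.92
a = 3891.08 − 0.92(4049) = 166
Equilibrium: Y = 166 + 0.92Y + 491.6
0.08Y = 657.6, so Y = 657.6/0.08 = 8220

Y = 8220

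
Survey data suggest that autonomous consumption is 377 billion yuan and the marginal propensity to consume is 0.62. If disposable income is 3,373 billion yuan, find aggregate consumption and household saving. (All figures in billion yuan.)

C = 2468.26; S = 904.74

C = 377 + 0.62(3373) = 377 + 2091.26 = 2468.26
S = Y − C = 3373 − 2468.26 = 904.74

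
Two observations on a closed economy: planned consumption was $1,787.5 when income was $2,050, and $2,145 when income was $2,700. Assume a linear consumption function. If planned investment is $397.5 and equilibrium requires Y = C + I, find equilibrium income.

MPC = (2145 − 1787.5)/(2700 − 2050) = 357.5/650 = 0.55
a = 1787.5 − 0.55(2050) = 660
Equilibrium: Y = 660 + 0.55Y + 397.5
0.45Y = 1057.5, so Y = 1057.5/0.45 = 2350

Y = 2350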